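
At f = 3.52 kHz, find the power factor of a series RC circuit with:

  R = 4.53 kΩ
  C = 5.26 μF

Step 1 — Angular frequency: ω = 2π·f = 2π·3520 = 2.212e+04 rad/s.
Step 2 — Component impedances:
  R: Z = R = 4530 Ω
  C: Z = 1/(jωC) = -j/(ω·C) = 0 - j8.596 Ω
Step 3 — Series combination: Z_total = R + C = 4530 - j8.596 Ω = 4530∠-0.1° Ω.
Step 4 — Power factor: PF = cos(φ) = Re(Z)/|Z| = 4530/4530 = 1.
Step 5 — Type: Im(Z) = -8.596 ⇒ leading (phase φ = -0.1°).

PF = 1 (leading, φ = -0.1°)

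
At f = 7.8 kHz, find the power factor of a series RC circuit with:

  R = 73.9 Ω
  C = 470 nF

Step 1 — Angular frequency: ω = 2π·f = 2π·7800 = 4.901e+04 rad/s.
Step 2 — Component impedances:
  R: Z = R = 73.9 Ω
  C: Z = 1/(jωC) = -j/(ω·C) = 0 - j43.41 Ω
Step 3 — Series combination: Z_total = R + C = 73.9 - j43.41 Ω = 85.71∠-30.4° Ω.
Step 4 — Power factor: PF = cos(φ) = Re(Z)/|Z| = 73.9/85.71 = 0.8622.
Step 5 — Type: Im(Z) = -43.41 ⇒ leading (phase φ = -30.4°).

PF = 0.8622 (leading, φ = -30.4°)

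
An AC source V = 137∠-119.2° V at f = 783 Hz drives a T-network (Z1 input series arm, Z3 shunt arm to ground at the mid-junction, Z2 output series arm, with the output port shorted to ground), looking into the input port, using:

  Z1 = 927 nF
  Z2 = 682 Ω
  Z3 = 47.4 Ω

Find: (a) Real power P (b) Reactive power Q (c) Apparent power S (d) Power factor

Step 1 — Angular frequency: ω = 2π·f = 2π·783 = 4920 rad/s.
Step 2 — Component impedances:
  Z1: Z = 1/(jωC) = -j/(ω·C) = 0 - j219.3 Ω
  Z2: Z = R = 682 Ω
  Z3: Z = R = 47.4 Ω
Step 3 — With the output port shorted to ground, the output series arm Z2 runs from the junction to ground; the shunt arm Z3 also runs from the junction to ground. They appear in parallel: Z3 || Z2 = 44.32 Ω.
Step 4 — Series with input arm Z1: Z_in = Z1 + (Z3 || Z2) = 44.32 - j219.3 Ω = 223.7∠-78.6° Ω.
Step 5 — Source phasor: V = 137∠-119.2° V = -66.84 - j119.6 V.
Step 6 — Current: I = V / Z = 0.4648 - j0.3988 A = 0.6124∠-40.6° A.
Step 7 — Complex power: S = V·I* = 16.62 - j82.24 VA.
Step 8 — Real power: P = Re(S) = 16.62 W.
Step 9 — Reactive power: Q = Im(S) = -82.24 VAR.
Step 10 — Apparent power: |S| = 83.9 VA.
Step 11 — Power factor: PF = P/|S| = 0.1981 (leading).

(a) P = 16.62 W  (b) Q = -82.24 VAR  (c) S = 83.9 VA  (d) PF = 0.1981 (leading)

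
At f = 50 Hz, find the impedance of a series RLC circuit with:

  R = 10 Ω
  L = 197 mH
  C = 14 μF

Step 1 — Angular frequency: ω = 2π·f = 2π·50 = 314.2 rad/s.
Step 2 — Component impedances:
  R: Z = R = 10 Ω
  L: Z = jωL = j·314.2·0.197 = 0 + j61.89 Ω
  C: Z = 1/(jωC) = -j/(ω·C) = 0 - j227.4 Ω
Step 3 — Series combination: Z_total = R + L + C = 10 - j165.5 Ω = 165.8∠-86.5° Ω.

Z = 10 - j165.5 Ω = 165.8∠-86.5° Ω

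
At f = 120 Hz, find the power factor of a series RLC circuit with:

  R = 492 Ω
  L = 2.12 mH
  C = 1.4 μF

Step 1 — Angular frequency: ω = 2π·f = 2π·120 = 754 rad/s.
Step 2 — Component impedances:
  R: Z = R = 492 Ω
  L: Z = jωL = j·754·0.00212 = 0 + j1.598 Ω
  C: Z = 1/(jωC) = -j/(ω·C) = 0 - j947.4 Ω
Step 3 — Series combination: Z_total = R + L + C = 492 - j945.8 Ω = 1066∠-62.5° Ω.
Step 4 — Power factor: PF = cos(φ) = Re(Z)/|Z| = 492/1066 = 0.4615.
Step 5 — Type: Im(Z) = -945.8 ⇒ leading (phase φ = -62.5°).

PF = 0.4615 (leading, φ = -62.5°)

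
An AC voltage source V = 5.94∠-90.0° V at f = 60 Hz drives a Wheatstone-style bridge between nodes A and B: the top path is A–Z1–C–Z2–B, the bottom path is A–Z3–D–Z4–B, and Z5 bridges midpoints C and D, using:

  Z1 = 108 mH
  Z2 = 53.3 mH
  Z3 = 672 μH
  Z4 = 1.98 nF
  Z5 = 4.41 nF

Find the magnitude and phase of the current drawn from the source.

Step 1 — Angular frequency: ω = 2π·f = 2π·60 = 377 rad/s.
Step 2 — Component impedances:
  Z1: Z = jωL = j·377·0.108 = 0 + j40.72 Ω
  Z2: Z = jωL = j·377·0.0533 = 0 + j20.09 Ω
  Z3: Z = jωL = j·377·0.000672 = 0 + j0.2533 Ω
  Z4: Z = 1/(jωC) = -j/(ω·C) = 0 - j1.34e+06 Ω
  Z5: Z = 1/(jωC) = -j/(ω·C) = 0 - j6.015e+05 Ω
Step 3 — Bridge requires nodal analysis (the Z5 bridge couples midpoints C and D, so the two paths cannot be reduced to a simple series/parallel combination). Setting node B to ground and injecting 1 A at node A, the 3-node admittance system at A, C, D solves to V_A = Z_AB = 0 + j60.81 Ω = 60.81∠90.0° Ω.
Step 4 — Source phasor: V = 5.94∠-90.0° V = 0 - j5.94 V.
Step 5 — Ohm's law: I = V / Z_total = (0 - j5.94) / (0 + j60.81) = -0.09767 A.
Step 6 — Convert to polar: |I| = 0.09767 A, ∠I = -180.0°.

I = 0.09767∠-180.0° A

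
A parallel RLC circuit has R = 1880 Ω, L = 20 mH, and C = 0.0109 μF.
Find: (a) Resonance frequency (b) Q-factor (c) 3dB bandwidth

Step 1 — Resonance: ω₀ = 1/√(LC) = 1/√(0.02·1.09e-08) = 6.773e+04 rad/s.
Step 2 — f₀ = ω₀/(2π) = 1.078e+04 Hz.
Step 3 — Parallel Q: Q = R/(ω₀L) = 1880/(6.773e+04·0.02) = 1.388.
Step 4 — Bandwidth: Δω = ω₀/Q = 4.88e+04 rad/s; BW = Δω/(2π) = 7767 Hz.

(a) f₀ = 1.078e+04 Hz  (b) Q = 1.388  (c) BW = 7767 Hz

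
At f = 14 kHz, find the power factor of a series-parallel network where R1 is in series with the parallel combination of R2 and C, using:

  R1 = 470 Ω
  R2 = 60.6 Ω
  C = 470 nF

Step 1 — Angular frequency: ω = 2π·f = 2π·1.4e+04 = 8.796e+04 rad/s.
Step 2 — Component impedances:
  R1: Z = R = 470 Ω
  R2: Z = R = 60.6 Ω
  C: Z = 1/(jωC) = -j/(ω·C) = 0 - j24.19 Ω
Step 3 — Parallel branch: R2 || C = 1/(1/R2 + 1/C) = 8.328 - j20.86 Ω.
Step 4 — Series with R1: Z_total = R1 + (R2 || C) = 478.3 - j20.86 Ω = 478.8∠-2.5° Ω.
Step 5 — Power factor: PF = cos(φ) = Re(Z)/|Z| = 478.33/478.78 = 0.9991.
Step 6 — Type: Im(Z) = -20.86 ⇒ leading (phase φ = -2.5°).

PF = 0.9991 (leading, φ = -2.5°)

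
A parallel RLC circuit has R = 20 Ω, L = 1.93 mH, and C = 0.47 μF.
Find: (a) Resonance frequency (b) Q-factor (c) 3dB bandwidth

Step 1 — Resonance: ω₀ = 1/√(LC) = 1/√(0.00193·4.7e-07) = 3.32e+04 rad/s.
Step 2 — f₀ = ω₀/(2π) = 5284 Hz.
Step 3 — Parallel Q: Q = R/(ω₀L) = 20/(3.32e+04·0.00193) = 0.3121.
Step 4 — Bandwidth: Δω = ω₀/Q = 1.064e+05 rad/s; BW = Δω/(2π) = 1.693e+04 Hz.

(a) f₀ = 5284 Hz  (b) Q = 0.3121  (c) BW = 1.693e+04 Hz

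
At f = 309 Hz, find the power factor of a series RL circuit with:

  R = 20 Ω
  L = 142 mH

Step 1 — Angular frequency: ω = 2π·f = 2π·309 = 1942 rad/s.
Step 2 — Component impedances:
  R: Z = R = 20 Ω
  L: Z = jωL = j·1942·0.142 = 0 + j275.7 Ω
Step 3 — Series combination: Z_total = R + L = 20 + j275.7 Ω = 276.4∠85.9° Ω.
Step 4 — Power factor: PF = cos(φ) = Re(Z)/|Z| = 20/276.42 = 0.07235.
Step 5 — Type: Im(Z) = 275.7 ⇒ lagging (phase φ = 85.9°).

PF = 0.07235 (lagging, φ = 85.9°)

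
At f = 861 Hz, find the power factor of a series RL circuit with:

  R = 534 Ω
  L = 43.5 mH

Step 1 — Angular frequency: ω = 2π·f = 2π·861 = 5410 rad/s.
Step 2 — Component impedances:
  R: Z = R = 534 Ω
  L: Z = jωL = j·5410·0.0435 = 0 + j235.3 Ω
Step 3 — Series combination: Z_total = R + L = 534 + j235.3 Ω = 583.6∠23.8° Ω.
Step 4 — Power factor: PF = cos(φ) = Re(Z)/|Z| = 534/583.55 = 0.9151.
Step 5 — Type: Im(Z) = 235.3 ⇒ lagging (phase φ = 23.8°).

PF = 0.9151 (lagging, φ = 23.8°)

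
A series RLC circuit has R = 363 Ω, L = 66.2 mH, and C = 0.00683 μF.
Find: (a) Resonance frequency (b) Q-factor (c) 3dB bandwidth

Step 1 — Resonance: ω₀ = 1/√(LC) = 1/√(0.0662·6.83e-09) = 4.703e+04 rad/s.
Step 2 — f₀ = ω₀/(2π) = 7485 Hz.
Step 3 — Series Q: Q = ω₀L/R = 4.703e+04·0.0662/363 = 8.577.
Step 4 — Bandwidth: Δω = ω₀/Q = 5483 rad/s; BW = Δω/(2π) = 872.7 Hz.

(a) f₀ = 7485 Hz  (b) Q = 8.577  (c) BW = 872.7 Hz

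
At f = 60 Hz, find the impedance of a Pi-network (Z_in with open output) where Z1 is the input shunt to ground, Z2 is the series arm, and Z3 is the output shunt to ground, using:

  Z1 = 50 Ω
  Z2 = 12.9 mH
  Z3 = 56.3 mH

Step 1 — Angular frequency: ω = 2π·f = 2π·60 = 377 rad/s.
Step 2 — Component impedances:
  Z1: Z = R = 50 Ω
  Z2: Z = jωL = j·377·0.0129 = 0 + j4.863 Ω
  Z3: Z = jωL = j·377·0.0563 = 0 + j21.22 Ω
Step 3 — With open output, the series arm Z2 and the output shunt Z3 appear in series to ground: Z2 + Z3 = 0 + j26.09 Ω.
Step 4 — Parallel with input shunt Z1: Z_in = Z1 || (Z2 + Z3) = 10.7 + j20.51 Ω = 23.13∠62.4° Ω.

Z = 10.7 + j20.51 Ω = 23.13∠62.4° Ω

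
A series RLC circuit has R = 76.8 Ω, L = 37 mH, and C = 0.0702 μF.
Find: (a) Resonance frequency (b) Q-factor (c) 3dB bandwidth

Step 1 — Resonance: ω₀ = 1/√(LC) = 1/√(0.037·7.02e-08) = 1.962e+04 rad/s.
Step 2 — f₀ = ω₀/(2π) = 3123 Hz.
Step 3 — Series Q: Q = ω₀L/R = 1.962e+04·0.037/76.8 = 9.453.
Step 4 — Bandwidth: Δω = ω₀/Q = 2076 rad/s; BW = Δω/(2π) = 330.4 Hz.

(a) f₀ = 3123 Hz  (b) Q = 9.453  (c) BW = 330.4 Hz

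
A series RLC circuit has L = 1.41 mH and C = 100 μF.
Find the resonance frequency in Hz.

Step 1 — Resonance condition Im(Z)=0 gives ω₀ = 1/√(LC).
Step 2 — ω₀ = 1/√(0.00141·0.0001) = 2663 rad/s.
Step 3 — f₀ = ω₀/(2π) = 423.8 Hz.

f₀ = 423.8 Hz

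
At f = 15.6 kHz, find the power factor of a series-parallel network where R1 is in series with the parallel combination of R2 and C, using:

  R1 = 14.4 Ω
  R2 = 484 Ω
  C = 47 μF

Step 1 — Angular frequency: ω = 2π·f = 2π·1.56e+04 = 9.802e+04 rad/s.
Step 2 — Component impedances:
  R1: Z = R = 14.4 Ω
  R2: Z = R = 484 Ω
  C: Z = 1/(jωC) = -j/(ω·C) = 0 - j0.2171 Ω
Step 3 — Parallel branch: R2 || C = 1/(1/R2 + 1/C) = 9.735e-05 - j0.2171 Ω.
Step 4 — Series with R1: Z_total = R1 + (R2 || C) = 14.4 - j0.2171 Ω = 14.4∠-0.9° Ω.
Step 5 — Power factor: PF = cos(φ) = Re(Z)/|Z| = 14.4/14.402 = 0.9999.
Step 6 — Type: Im(Z) = -0.2171 ⇒ leading (phase φ = -0.9°).

PF = 0.9999 (leading, φ = -0.9°)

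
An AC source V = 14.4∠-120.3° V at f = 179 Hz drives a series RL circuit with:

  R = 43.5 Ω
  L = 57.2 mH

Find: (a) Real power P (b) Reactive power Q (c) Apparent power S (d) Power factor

Step 1 — Angular frequency: ω = 2π·f = 2π·179 = 1125 rad/s.
Step 2 — Component impedances:
  R: Z = R = 43.5 Ω
  L: Z = jωL = j·1125·0.0572 = 0 + j64.33 Ω
Step 3 — Series combination: Z_total = R + L = 43.5 + j64.33 Ω = 77.66∠55.9° Ω.
Step 4 — Source phasor: V = 14.4∠-120.3° V = -7.265 - j12.43 V.
Step 5 — Current: I = V / Z = -0.185 - j0.01218 A = 0.1854∠-176.2° A.
Step 6 — Complex power: S = V·I* = 1.496 + j2.212 VA.
Step 7 — Real power: P = Re(S) = 1.496 W.
Step 8 — Reactive power: Q = Im(S) = 2.212 VAR.
Step 9 — Apparent power: |S| = 2.67 VA.
Step 10 — Power factor: PF = P/|S| = 0.5601 (lagging).

(a) P = 1.496 W  (b) Q = 2.212 VAR  (c) S = 2.67 VA  (d) PF = 0.5601 (lagging)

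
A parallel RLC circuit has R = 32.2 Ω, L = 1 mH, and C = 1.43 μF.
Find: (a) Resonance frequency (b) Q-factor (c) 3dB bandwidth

Step 1 — Resonance: ω₀ = 1/√(LC) = 1/√(0.001·1.43e-06) = 2.644e+04 rad/s.
Step 2 — f₀ = ω₀/(2π) = 4209 Hz.
Step 3 — Parallel Q: Q = R/(ω₀L) = 32.2/(2.644e+04·0.001) = 1.218.
Step 4 — Bandwidth: Δω = ω₀/Q = 2.172e+04 rad/s; BW = Δω/(2π) = 3456 Hz.

(a) f₀ = 4209 Hz  (b) Q = 1.218  (c) BW = 3456 Hz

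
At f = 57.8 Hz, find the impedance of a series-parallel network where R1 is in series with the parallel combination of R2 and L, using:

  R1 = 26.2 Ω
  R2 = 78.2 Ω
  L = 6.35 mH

Step 1 — Angular frequency: ω = 2π·f = 2π·57.8 = 363.2 rad/s.
Step 2 — Component impedances:
  R1: Z = R = 26.2 Ω
  R2: Z = R = 78.2 Ω
  L: Z = jωL = j·363.2·0.00635 = 0 + j2.306 Ω
Step 3 — Parallel branch: R2 || L = 1/(1/R2 + 1/L) = 0.06795 + j2.304 Ω.
Step 4 — Series with R1: Z_total = R1 + (R2 || L) = 26.27 + j2.304 Ω = 26.37∠5.0° Ω.

Z = 26.27 + j2.304 Ω = 26.37∠5.0° Ω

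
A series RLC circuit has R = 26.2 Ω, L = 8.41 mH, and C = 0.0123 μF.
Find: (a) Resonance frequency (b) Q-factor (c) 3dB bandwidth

Step 1 — Resonance: ω₀ = 1/√(LC) = 1/√(0.00841·1.23e-08) = 9.832e+04 rad/s.
Step 2 — f₀ = ω₀/(2π) = 1.565e+04 Hz.
Step 3 — Series Q: Q = ω₀L/R = 9.832e+04·0.00841/26.2 = 31.56.
Step 4 — Bandwidth: Δω = ω₀/Q = 3115 rad/s; BW = Δω/(2π) = 495.8 Hz.

(a) f₀ = 1.565e+04 Hz  (b) Q = 31.56  (c) BW = 495.8 Hz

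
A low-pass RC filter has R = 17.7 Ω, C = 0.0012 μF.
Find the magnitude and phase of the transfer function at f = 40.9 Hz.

Step 1 — Angular frequency: ω = 2π·40.9 = 257 rad/s.
Step 2 — Transfer function: H(jω) = 1/(1 + jωRC).
Step 3 — Denominator: 1 + jωRC = 1 + j·257·17.7·1.2e-09 = 1 + j5.458e-06.
Step 4 — H = 1 - j5.458e-06.
Step 5 — Magnitude: |H| = 1 (-0.0 dB); phase: φ = -0.0°.

|H| = 1 (-0.0 dB), φ = -0.0°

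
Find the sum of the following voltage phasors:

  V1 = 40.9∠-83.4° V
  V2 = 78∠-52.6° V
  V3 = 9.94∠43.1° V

Step 1 — Convert each phasor to rectangular form:
  V1 = 40.9·(cos(-83.4°) + j·sin(-83.4°)) = 4.701 - j40.63 V
  V2 = 78·(cos(-52.6°) + j·sin(-52.6°)) = 47.38 - j61.96 V
  V3 = 9.94·(cos(43.1°) + j·sin(43.1°)) = 7.258 + j6.792 V
Step 2 — Sum components: V_total = 59.33 - j95.8 V.
Step 3 — Convert to polar: |V_total| = 112.7 V, ∠V_total = -58.2°.

V_total = 112.7∠-58.2° V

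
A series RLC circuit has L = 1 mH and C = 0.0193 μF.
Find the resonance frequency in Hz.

Step 1 — Resonance condition Im(Z)=0 gives ω₀ = 1/√(LC).
Step 2 — ω₀ = 1/√(0.001·1.93e-08) = 2.276e+05 rad/s.
Step 3 — f₀ = ω₀/(2π) = 3.623e+04 Hz.

f₀ = 3.623e+04 Hz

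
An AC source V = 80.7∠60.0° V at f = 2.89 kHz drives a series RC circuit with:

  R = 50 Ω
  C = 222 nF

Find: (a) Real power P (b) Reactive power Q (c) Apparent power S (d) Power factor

Step 1 — Angular frequency: ω = 2π·f = 2π·2890 = 1.816e+04 rad/s.
Step 2 — Component impedances:
  R: Z = R = 50 Ω
  C: Z = 1/(jωC) = -j/(ω·C) = 0 - j248.1 Ω
Step 3 — Series combination: Z_total = R + C = 50 - j248.1 Ω = 253.1∠-78.6° Ω.
Step 4 — Source phasor: V = 80.7∠60.0° V = 40.35 + j69.89 V.
Step 5 — Current: I = V / Z = -0.2392 + j0.2109 A = 0.3189∠138.6° A.
Step 6 — Complex power: S = V·I* = 5.085 - j25.23 VA.
Step 7 — Real power: P = Re(S) = 5.085 W.
Step 8 — Reactive power: Q = Im(S) = -25.23 VAR.
Step 9 — Apparent power: |S| = 25.74 VA.
Step 10 — Power factor: PF = P/|S| = 0.1976 (leading).

(a) P = 5.085 W  (b) Q = -25.23 VAR  (c) S = 25.74 VA  (d) PF = 0.1976 (leading)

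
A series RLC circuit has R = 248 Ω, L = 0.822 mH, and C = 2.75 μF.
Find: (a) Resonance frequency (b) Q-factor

Step 1 — Resonance condition Im(Z)=0 gives ω₀ = 1/√(LC).
Step 2 — ω₀ = 1/√(0.000822·2.75e-06) = 2.103e+04 rad/s.
Step 3 — f₀ = ω₀/(2π) = 3347 Hz.
Step 4 — Series Q: Q = ω₀L/R = 2.103e+04·0.000822/248 = 0.06971.

(a) f₀ = 3347 Hz  (b) Q = 0.06971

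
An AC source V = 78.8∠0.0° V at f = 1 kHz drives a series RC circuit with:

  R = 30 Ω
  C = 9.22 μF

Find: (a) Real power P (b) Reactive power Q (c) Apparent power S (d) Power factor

Step 1 — Angular frequency: ω = 2π·f = 2π·1000 = 6283 rad/s.
Step 2 — Component impedances:
  R: Z = R = 30 Ω
  C: Z = 1/(jωC) = -j/(ω·C) = 0 - j17.26 Ω
Step 3 — Series combination: Z_total = R + C = 30 - j17.26 Ω = 34.61∠-29.9° Ω.
Step 4 — Source phasor: V = 78.8∠0.0° V = 78.8 V.
Step 5 — Current: I = V / Z = 1.973 + j1.135 A = 2.277∠29.9° A.
Step 6 — Complex power: S = V·I* = 155.5 - j89.47 VA.
Step 7 — Real power: P = Re(S) = 155.5 W.
Step 8 — Reactive power: Q = Im(S) = -89.47 VAR.
Step 9 — Apparent power: |S| = 179.4 VA.
Step 10 — Power factor: PF = P/|S| = 0.8668 (leading).

(a) P = 155.5 W  (b) Q = -89.47 VAR  (c) S = 179.4 VA  (d) PF = 0.8668 (leading)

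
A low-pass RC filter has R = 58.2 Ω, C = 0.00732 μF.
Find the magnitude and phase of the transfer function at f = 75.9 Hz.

Step 1 — Angular frequency: ω = 2π·75.9 = 476.9 rad/s.
Step 2 — Transfer function: H(jω) = 1/(1 + jωRC).
Step 3 — Denominator: 1 + jωRC = 1 + j·476.9·58.2·7.32e-09 = 1 + j0.0002032.
Step 4 — H = 1 - j0.0002032.
Step 5 — Magnitude: |H| = 1 (-0.0 dB); phase: φ = -0.0°.

|H| = 1 (-0.0 dB), φ = -0.0°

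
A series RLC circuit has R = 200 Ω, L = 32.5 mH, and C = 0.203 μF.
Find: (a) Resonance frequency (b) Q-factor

Step 1 — Resonance condition Im(Z)=0 gives ω₀ = 1/√(LC).
Step 2 — ω₀ = 1/√(0.0325·2.03e-07) = 1.231e+04 rad/s.
Step 3 — f₀ = ω₀/(2π) = 1959 Hz.
Step 4 — Series Q: Q = ω₀L/R = 1.231e+04·0.0325/200 = 2.001.

(a) f₀ = 1959 Hz  (b) Q = 2.001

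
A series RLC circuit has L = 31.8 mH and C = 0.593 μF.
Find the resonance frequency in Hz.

Step 1 — Resonance condition Im(Z)=0 gives ω₀ = 1/√(LC).
Step 2 — ω₀ = 1/√(0.0318·5.93e-07) = 7282 rad/s.
Step 3 — f₀ = ω₀/(2π) = 1159 Hz.

f₀ = 1159 Hz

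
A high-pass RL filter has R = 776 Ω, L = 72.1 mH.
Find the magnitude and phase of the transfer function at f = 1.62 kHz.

Step 1 — Angular frequency: ω = 2π·1620 = 1.018e+04 rad/s.
Step 2 — Transfer function: H(jω) = jωL/(R + jωL).
Step 3 — Numerator jωL = j·733.9; denominator R + jωL = 776 + j733.9.
Step 4 — H = 0.4721 + j0.4992.
Step 5 — Magnitude: |H| = 0.6871 (-3.3 dB); phase: φ = 46.6°.

|H| = 0.6871 (-3.3 dB), φ = 46.6°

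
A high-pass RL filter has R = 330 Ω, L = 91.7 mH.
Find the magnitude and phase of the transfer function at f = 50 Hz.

Step 1 — Angular frequency: ω = 2π·50 = 314.2 rad/s.
Step 2 — Transfer function: H(jω) = jωL/(R + jωL).
Step 3 — Numerator jωL = j·28.81; denominator R + jωL = 330 + j28.81.
Step 4 — H = 0.007563 + j0.08664.
Step 5 — Magnitude: |H| = 0.08697 (-21.2 dB); phase: φ = 85.0°.

|H| = 0.08697 (-21.2 dB), φ = 85.0°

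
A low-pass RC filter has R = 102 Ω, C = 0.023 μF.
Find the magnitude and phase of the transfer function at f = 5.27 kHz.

Step 1 — Angular frequency: ω = 2π·5270 = 3.311e+04 rad/s.
Step 2 — Transfer function: H(jω) = 1/(1 + jωRC).
Step 3 — Denominator: 1 + jωRC = 1 + j·3.311e+04·102·2.3e-08 = 1 + j0.07768.
Step 4 — H = 0.994 - j0.07722.
Step 5 — Magnitude: |H| = 0.997 (-0.0 dB); phase: φ = -4.4°.

|H| = 0.997 (-0.0 dB), φ = -4.4°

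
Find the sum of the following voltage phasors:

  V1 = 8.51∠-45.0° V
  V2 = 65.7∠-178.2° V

Step 1 — Convert each phasor to rectangular form:
  V1 = 8.51·(cos(-45.0°) + j·sin(-45.0°)) = 6.017 - j6.017 V
  V2 = 65.7·(cos(-178.2°) + j·sin(-178.2°)) = -65.67 - j2.064 V
Step 2 — Sum components: V_total = -59.65 - j8.081 V.
Step 3 — Convert to polar: |V_total| = 60.2 V, ∠V_total = -172.3°.

V_total = 60.2∠-172.3° V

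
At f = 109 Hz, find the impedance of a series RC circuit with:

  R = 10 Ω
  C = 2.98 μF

Step 1 — Angular frequency: ω = 2π·f = 2π·109 = 684.9 rad/s.
Step 2 — Component impedances:
  R: Z = R = 10 Ω
  C: Z = 1/(jωC) = -j/(ω·C) = 0 - j490 Ω
Step 3 — Series combination: Z_total = R + C = 10 - j490 Ω = 490.1∠-88.8° Ω.

Z = 10 - j490 Ω = 490.1∠-88.8° Ω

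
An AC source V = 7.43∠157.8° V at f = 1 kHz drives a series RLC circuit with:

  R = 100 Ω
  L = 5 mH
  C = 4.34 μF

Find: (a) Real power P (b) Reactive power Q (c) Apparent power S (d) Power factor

Step 1 — Angular frequency: ω = 2π·f = 2π·1000 = 6283 rad/s.
Step 2 — Component impedances:
  R: Z = R = 100 Ω
  L: Z = jωL = j·6283·0.005 = 0 + j31.42 Ω
  C: Z = 1/(jωC) = -j/(ω·C) = 0 - j36.67 Ω
Step 3 — Series combination: Z_total = R + L + C = 100 - j5.256 Ω = 100.1∠-3.0° Ω.
Step 4 — Source phasor: V = 7.43∠157.8° V = -6.879 + j2.807 V.
Step 5 — Current: I = V / Z = -0.07007 + j0.02439 A = 0.0742∠160.8° A.
Step 6 — Complex power: S = V·I* = 0.5505 - j0.02893 VA.
Step 7 — Real power: P = Re(S) = 0.5505 W.
Step 8 — Reactive power: Q = Im(S) = -0.02893 VAR.
Step 9 — Apparent power: |S| = 0.5513 VA.
Step 10 — Power factor: PF = P/|S| = 0.9986 (leading).

(a) P = 0.5505 W  (b) Q = -0.02893 VAR  (c) S = 0.5513 VA  (d) PF = 0.9986 (leading)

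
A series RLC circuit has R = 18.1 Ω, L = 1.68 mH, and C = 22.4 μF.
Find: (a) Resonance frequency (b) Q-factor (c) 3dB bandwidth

Step 1 — Resonance condition Im(Z)=0 gives ω₀ = 1/√(LC).
Step 2 — ω₀ = 1/√(0.00168·2.24e-05) = 5155 rad/s.
Step 3 — f₀ = ω₀/(2π) = 820.4 Hz.
Step 4 — Series Q: Q = ω₀L/R = 5155·0.00168/18.1 = 0.4785.
Step 5 — 3dB bandwidth: Δω = ω₀/Q = 1.077e+04 rad/s; BW = Δω/(2π) = 1715 Hz.

(a) f₀ = 820.4 Hz  (b) Q = 0.4785  (c) BW = 1715 Hz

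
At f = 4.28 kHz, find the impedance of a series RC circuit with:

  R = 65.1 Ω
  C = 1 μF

Step 1 — Angular frequency: ω = 2π·f = 2π·4280 = 2.689e+04 rad/s.
Step 2 — Component impedances:
  R: Z = R = 65.1 Ω
  C: Z = 1/(jωC) = -j/(ω·C) = 0 - j37.19 Ω
Step 3 — Series combination: Z_total = R + C = 65.1 - j37.19 Ω = 74.97∠-29.7° Ω.

Z = 65.1 - j37.19 Ω = 74.97∠-29.7° Ω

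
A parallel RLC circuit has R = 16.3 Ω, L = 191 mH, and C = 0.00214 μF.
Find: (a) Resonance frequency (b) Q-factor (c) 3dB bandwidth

Step 1 — Resonance: ω₀ = 1/√(LC) = 1/√(0.191·2.14e-09) = 4.946e+04 rad/s.
Step 2 — f₀ = ω₀/(2π) = 7872 Hz.
Step 3 — Parallel Q: Q = R/(ω₀L) = 16.3/(4.946e+04·0.191) = 0.001725.
Step 4 — Bandwidth: Δω = ω₀/Q = 2.867e+07 rad/s; BW = Δω/(2π) = 4.563e+06 Hz.

(a) f₀ = 7872 Hz  (b) Q = 0.001725  (c) BW = 4.563e+06 Hz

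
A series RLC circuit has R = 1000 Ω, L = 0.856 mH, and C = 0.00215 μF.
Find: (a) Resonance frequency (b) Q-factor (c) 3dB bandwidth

Step 1 — Resonance: ω₀ = 1/√(LC) = 1/√(0.000856·2.15e-09) = 7.371e+05 rad/s.
Step 2 — f₀ = ω₀/(2π) = 1.173e+05 Hz.
Step 3 — Series Q: Q = ω₀L/R = 7.371e+05·0.000856/1000 = 0.631.
Step 4 — Bandwidth: Δω = ω₀/Q = 1.168e+06 rad/s; BW = Δω/(2π) = 1.859e+05 Hz.

(a) f₀ = 1.173e+05 Hz  (b) Q = 0.631  (c) BW = 1.859e+05 Hz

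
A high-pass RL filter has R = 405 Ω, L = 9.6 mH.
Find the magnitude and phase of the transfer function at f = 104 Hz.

Step 1 — Angular frequency: ω = 2π·104 = 653.5 rad/s.
Step 2 — Transfer function: H(jω) = jωL/(R + jωL).
Step 3 — Numerator jωL = j·6.273; denominator R + jωL = 405 + j6.273.
Step 4 — H = 0.0002399 + j0.01549.
Step 5 — Magnitude: |H| = 0.01549 (-36.2 dB); phase: φ = 89.1°.

|H| = 0.01549 (-36.2 dB), φ = 89.1°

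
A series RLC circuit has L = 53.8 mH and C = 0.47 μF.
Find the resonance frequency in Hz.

Step 1 — Resonance condition Im(Z)=0 gives ω₀ = 1/√(LC).
Step 2 — ω₀ = 1/√(0.0538·4.7e-07) = 6289 rad/s.
Step 3 — f₀ = ω₀/(2π) = 1001 Hz.

f₀ = 1001 Hz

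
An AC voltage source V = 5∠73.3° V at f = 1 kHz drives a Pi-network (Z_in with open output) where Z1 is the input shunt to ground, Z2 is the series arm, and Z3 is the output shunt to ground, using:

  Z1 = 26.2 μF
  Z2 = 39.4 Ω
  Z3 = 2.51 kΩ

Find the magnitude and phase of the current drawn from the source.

Step 1 — Angular frequency: ω = 2π·f = 2π·1000 = 6283 rad/s.
Step 2 — Component impedances:
  Z1: Z = 1/(jωC) = -j/(ω·C) = 0 - j6.075 Ω
  Z2: Z = R = 39.4 Ω
  Z3: Z = R = 2510 Ω
Step 3 — With open output, the series arm Z2 and the output shunt Z3 appear in series to ground: Z2 + Z3 = 2549 Ω.
Step 4 — Parallel with input shunt Z1: Z_in = Z1 || (Z2 + Z3) = 0.01447 - j6.075 Ω = 6.075∠-89.9° Ω.
Step 5 — Source phasor: V = 5∠73.3° V = 1.437 + j4.789 V.
Step 6 — Ohm's law: I = V / Z_total = (1.437 + j4.789) / (0.01447 - j6.075) = -0.7878 + j0.2384 A.
Step 7 — Convert to polar: |I| = 0.8231 A, ∠I = 163.2°.

I = 0.8231∠163.2° A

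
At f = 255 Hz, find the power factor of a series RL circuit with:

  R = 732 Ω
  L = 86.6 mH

Step 1 — Angular frequency: ω = 2π·f = 2π·255 = 1602 rad/s.
Step 2 — Component impedances:
  R: Z = R = 732 Ω
  L: Z = jωL = j·1602·0.0866 = 0 + j138.8 Ω
Step 3 — Series combination: Z_total = R + L = 732 + j138.8 Ω = 745∠10.7° Ω.
Step 4 — Power factor: PF = cos(φ) = Re(Z)/|Z| = 732/745.03 = 0.9825.
Step 5 — Type: Im(Z) = 138.8 ⇒ lagging (phase φ = 10.7°).

PF = 0.9825 (lagging, φ = 10.7°)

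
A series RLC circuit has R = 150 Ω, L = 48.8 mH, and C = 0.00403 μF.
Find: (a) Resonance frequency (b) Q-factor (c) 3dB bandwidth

Step 1 — Resonance: ω₀ = 1/√(LC) = 1/√(0.0488·4.03e-09) = 7.131e+04 rad/s.
Step 2 — f₀ = ω₀/(2π) = 1.135e+04 Hz.
Step 3 — Series Q: Q = ω₀L/R = 7.131e+04·0.0488/150 = 23.2.
Step 4 — Bandwidth: Δω = ω₀/Q = 3074 rad/s; BW = Δω/(2π) = 489.2 Hz.

(a) f₀ = 1.135e+04 Hz  (b) Q = 23.2  (c) BW = 489.2 Hz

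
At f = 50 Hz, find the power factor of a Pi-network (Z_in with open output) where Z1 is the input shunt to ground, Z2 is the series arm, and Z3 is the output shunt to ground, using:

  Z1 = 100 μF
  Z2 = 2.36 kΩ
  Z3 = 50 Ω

Step 1 — Angular frequency: ω = 2π·f = 2π·50 = 314.2 rad/s.
Step 2 — Component impedances:
  Z1: Z = 1/(jωC) = -j/(ω·C) = 0 - j31.83 Ω
  Z2: Z = R = 2360 Ω
  Z3: Z = R = 50 Ω
Step 3 — With open output, the series arm Z2 and the output shunt Z3 appear in series to ground: Z2 + Z3 = 2410 Ω.
Step 4 — Parallel with input shunt Z1: Z_in = Z1 || (Z2 + Z3) = 0.4203 - j31.83 Ω = 31.83∠-89.2° Ω.
Step 5 — Power factor: PF = cos(φ) = Re(Z)/|Z| = 0.42035/31.828 = 0.01321.
Step 6 — Type: Im(Z) = -31.83 ⇒ leading (phase φ = -89.2°).

PF = 0.01321 (leading, φ = -89.2°)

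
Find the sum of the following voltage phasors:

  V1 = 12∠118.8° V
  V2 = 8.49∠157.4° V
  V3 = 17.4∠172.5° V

Step 1 — Convert each phasor to rectangular form:
  V1 = 12·(cos(118.8°) + j·sin(118.8°)) = -5.781 + j10.52 V
  V2 = 8.49·(cos(157.4°) + j·sin(157.4°)) = -7.838 + j3.263 V
  V3 = 17.4·(cos(172.5°) + j·sin(172.5°)) = -17.25 + j2.271 V
Step 2 — Sum components: V_total = -30.87 + j16.05 V.
Step 3 — Convert to polar: |V_total| = 34.79 V, ∠V_total = 152.5°.

V_total = 34.79∠152.5° V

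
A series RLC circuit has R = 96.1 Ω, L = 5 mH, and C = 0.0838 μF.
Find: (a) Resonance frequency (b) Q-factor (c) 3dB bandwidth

Step 1 — Resonance: ω₀ = 1/√(LC) = 1/√(0.005·8.38e-08) = 4.885e+04 rad/s.
Step 2 — f₀ = ω₀/(2π) = 7775 Hz.
Step 3 — Series Q: Q = ω₀L/R = 4.885e+04·0.005/96.1 = 2.542.
Step 4 — Bandwidth: Δω = ω₀/Q = 1.922e+04 rad/s; BW = Δω/(2π) = 3059 Hz.

(a) f₀ = 7775 Hz  (b) Q = 2.542  (c) BW = 3059 Hz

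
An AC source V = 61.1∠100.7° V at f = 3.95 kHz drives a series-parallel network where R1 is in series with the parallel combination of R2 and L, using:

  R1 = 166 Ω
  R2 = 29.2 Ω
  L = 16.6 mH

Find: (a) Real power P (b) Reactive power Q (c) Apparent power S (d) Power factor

Step 1 — Angular frequency: ω = 2π·f = 2π·3950 = 2.482e+04 rad/s.
Step 2 — Component impedances:
  R1: Z = R = 166 Ω
  R2: Z = R = 29.2 Ω
  L: Z = jωL = j·2.482e+04·0.0166 = 0 + j412 Ω
Step 3 — Parallel branch: R2 || L = 1/(1/R2 + 1/L) = 29.05 + j2.059 Ω.
Step 4 — Series with R1: Z_total = R1 + (R2 || L) = 195.1 + j2.059 Ω = 195.1∠0.6° Ω.
Step 5 — Source phasor: V = 61.1∠100.7° V = -11.34 + j60.04 V.
Step 6 — Current: I = V / Z = -0.0549 + j0.3084 A = 0.3132∠100.1° A.
Step 7 — Complex power: S = V·I* = 19.14 + j0.202 VA.
Step 8 — Real power: P = Re(S) = 19.14 W.
Step 9 — Reactive power: Q = Im(S) = 0.202 VAR.
Step 10 — Apparent power: |S| = 19.14 VA.
Step 11 — Power factor: PF = P/|S| = 0.9999 (lagging).

(a) P = 19.14 W  (b) Q = 0.202 VAR  (c) S = 19.14 VA  (d) PF = 0.9999 (lagging)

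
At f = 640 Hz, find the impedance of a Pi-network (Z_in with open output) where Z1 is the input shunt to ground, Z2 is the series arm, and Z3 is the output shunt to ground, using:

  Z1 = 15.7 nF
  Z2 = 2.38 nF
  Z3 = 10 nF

Step 1 — Angular frequency: ω = 2π·f = 2π·640 = 4021 rad/s.
Step 2 — Component impedances:
  Z1: Z = 1/(jωC) = -j/(ω·C) = 0 - j1.584e+04 Ω
  Z2: Z = 1/(jωC) = -j/(ω·C) = 0 - j1.045e+05 Ω
  Z3: Z = 1/(jωC) = -j/(ω·C) = 0 - j2.487e+04 Ω
Step 3 — With open output, the series arm Z2 and the output shunt Z3 appear in series to ground: Z2 + Z3 = 0 - j1.294e+05 Ω.
Step 4 — Parallel with input shunt Z1: Z_in = Z1 || (Z2 + Z3) = 0 - j1.411e+04 Ω = 1.411e+04∠-90.0° Ω.

Z = 0 - j1.411e+04 Ω = 1.411e+04∠-90.0° Ω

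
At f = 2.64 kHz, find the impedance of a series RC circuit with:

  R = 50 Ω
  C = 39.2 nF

Step 1 — Angular frequency: ω = 2π·f = 2π·2640 = 1.659e+04 rad/s.
Step 2 — Component impedances:
  R: Z = R = 50 Ω
  C: Z = 1/(jωC) = -j/(ω·C) = 0 - j1538 Ω
Step 3 — Series combination: Z_total = R + C = 50 - j1538 Ω = 1539∠-88.1° Ω.

Z = 50 - j1538 Ω = 1539∠-88.1° Ω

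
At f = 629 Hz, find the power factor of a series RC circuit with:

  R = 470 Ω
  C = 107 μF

Step 1 — Angular frequency: ω = 2π·f = 2π·629 = 3952 rad/s.
Step 2 — Component impedances:
  R: Z = R = 470 Ω
  C: Z = 1/(jωC) = -j/(ω·C) = 0 - j2.365 Ω
Step 3 — Series combination: Z_total = R + C = 470 - j2.365 Ω = 470∠-0.3° Ω.
Step 4 — Power factor: PF = cos(φ) = Re(Z)/|Z| = 470/470 = 1.
Step 5 — Type: Im(Z) = -2.365 ⇒ leading (phase φ = -0.3°).

PF = 1 (leading, φ = -0.3°)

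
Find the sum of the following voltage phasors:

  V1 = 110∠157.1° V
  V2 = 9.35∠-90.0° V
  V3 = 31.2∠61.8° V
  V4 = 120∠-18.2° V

Step 1 — Convert each phasor to rectangular form:
  V1 = 110·(cos(157.1°) + j·sin(157.1°)) = -101.3 + j42.8 V
  V2 = 9.35·(cos(-90.0°) + j·sin(-90.0°)) = 0 - j9.35 V
  V3 = 31.2·(cos(61.8°) + j·sin(61.8°)) = 14.74 + j27.5 V
  V4 = 120·(cos(-18.2°) + j·sin(-18.2°)) = 114 - j37.48 V
Step 2 — Sum components: V_total = 27.41 + j23.47 V.
Step 3 — Convert to polar: |V_total| = 36.09 V, ∠V_total = 40.6°.

V_total = 36.09∠40.6° V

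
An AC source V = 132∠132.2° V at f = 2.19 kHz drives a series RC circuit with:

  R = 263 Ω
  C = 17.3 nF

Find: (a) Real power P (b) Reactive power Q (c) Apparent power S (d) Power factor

Step 1 — Angular frequency: ω = 2π·f = 2π·2190 = 1.376e+04 rad/s.
Step 2 — Component impedances:
  R: Z = R = 263 Ω
  C: Z = 1/(jωC) = -j/(ω·C) = 0 - j4201 Ω
Step 3 — Series combination: Z_total = R + C = 263 - j4201 Ω = 4209∠-86.4° Ω.
Step 4 — Source phasor: V = 132∠132.2° V = -88.67 + j97.79 V.
Step 5 — Current: I = V / Z = -0.0245 - j0.01957 A = 0.03136∠-141.4° A.
Step 6 — Complex power: S = V·I* = 0.2587 - j4.132 VA.
Step 7 — Real power: P = Re(S) = 0.2587 W.
Step 8 — Reactive power: Q = Im(S) = -4.132 VAR.
Step 9 — Apparent power: |S| = 4.14 VA.
Step 10 — Power factor: PF = P/|S| = 0.06249 (leading).

(a) P = 0.2587 W  (b) Q = -4.132 VAR  (c) S = 4.14 VA  (d) PF = 0.06249 (leading)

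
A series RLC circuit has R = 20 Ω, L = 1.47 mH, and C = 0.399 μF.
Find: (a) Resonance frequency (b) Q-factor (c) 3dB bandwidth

Step 1 — Resonance: ω₀ = 1/√(LC) = 1/√(0.00147·3.99e-07) = 4.129e+04 rad/s.
Step 2 — f₀ = ω₀/(2π) = 6572 Hz.
Step 3 — Series Q: Q = ω₀L/R = 4.129e+04·0.00147/20 = 3.035.
Step 4 — Bandwidth: Δω = ω₀/Q = 1.361e+04 rad/s; BW = Δω/(2π) = 2165 Hz.

(a) f₀ = 6572 Hz  (b) Q = 3.035  (c) BW = 2165 Hz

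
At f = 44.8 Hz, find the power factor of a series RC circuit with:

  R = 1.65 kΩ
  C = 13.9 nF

Step 1 — Angular frequency: ω = 2π·f = 2π·44.8 = 281.5 rad/s.
Step 2 — Component impedances:
  R: Z = R = 1650 Ω
  C: Z = 1/(jωC) = -j/(ω·C) = 0 - j2.556e+05 Ω
Step 3 — Series combination: Z_total = R + C = 1650 - j2.556e+05 Ω = 2.556e+05∠-89.6° Ω.
Step 4 — Power factor: PF = cos(φ) = Re(Z)/|Z| = 1650/2.5559e+05 = 0.006456.
Step 5 — Type: Im(Z) = -2.556e+05 ⇒ leading (phase φ = -89.6°).

PF = 0.006456 (leading, φ = -89.6°)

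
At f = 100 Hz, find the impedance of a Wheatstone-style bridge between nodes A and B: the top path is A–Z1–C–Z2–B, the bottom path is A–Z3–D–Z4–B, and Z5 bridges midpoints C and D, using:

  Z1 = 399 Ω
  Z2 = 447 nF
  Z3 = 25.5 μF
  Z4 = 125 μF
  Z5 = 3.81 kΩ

Step 1 — Angular frequency: ω = 2π·f = 2π·100 = 628.3 rad/s.
Step 2 — Component impedances:
  Z1: Z = R = 399 Ω
  Z2: Z = 1/(jωC) = -j/(ω·C) = 0 - j3561 Ω
  Z3: Z = 1/(jωC) = -j/(ω·C) = 0 - j62.41 Ω
  Z4: Z = 1/(jωC) = -j/(ω·C) = 0 - j12.73 Ω
  Z5: Z = R = 3810 Ω
Step 3 — Bridge requires nodal analysis (the Z5 bridge couples midpoints C and D, so the two paths cannot be reduced to a simple series/parallel combination). Setting node B to ground and injecting 1 A at node A, the 3-node admittance system at A, C, D solves to V_A = Z_AB = 1.024 - j73.82 Ω = 73.83∠-89.2° Ω.

Z = 1.024 - j73.82 Ω = 73.83∠-89.2° Ω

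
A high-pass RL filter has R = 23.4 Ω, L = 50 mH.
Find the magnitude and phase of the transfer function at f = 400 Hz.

Step 1 — Angular frequency: ω = 2π·400 = 2513 rad/s.
Step 2 — Transfer function: H(jω) = jωL/(R + jωL).
Step 3 — Numerator jωL = j·125.7; denominator R + jωL = 23.4 + j125.7.
Step 4 — H = 0.9665 + j0.18.
Step 5 — Magnitude: |H| = 0.9831 (-0.1 dB); phase: φ = 10.5°.

|H| = 0.9831 (-0.1 dB), φ = 10.5°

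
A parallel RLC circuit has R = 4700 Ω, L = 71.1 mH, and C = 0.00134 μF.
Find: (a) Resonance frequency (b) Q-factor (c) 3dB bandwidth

Step 1 — Resonance: ω₀ = 1/√(LC) = 1/√(0.0711·1.34e-09) = 1.025e+05 rad/s.
Step 2 — f₀ = ω₀/(2π) = 1.631e+04 Hz.
Step 3 — Parallel Q: Q = R/(ω₀L) = 4700/(1.025e+05·0.0711) = 0.6452.
Step 4 — Bandwidth: Δω = ω₀/Q = 1.588e+05 rad/s; BW = Δω/(2π) = 2.527e+04 Hz.

(a) f₀ = 1.631e+04 Hz  (b) Q = 0.6452  (c) BW = 2.527e+04 Hz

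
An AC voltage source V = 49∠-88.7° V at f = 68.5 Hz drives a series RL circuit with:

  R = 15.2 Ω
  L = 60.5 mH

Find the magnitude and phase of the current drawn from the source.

Step 1 — Angular frequency: ω = 2π·f = 2π·68.5 = 430.4 rad/s.
Step 2 — Component impedances:
  R: Z = R = 15.2 Ω
  L: Z = jωL = j·430.4·0.0605 = 0 + j26.04 Ω
Step 3 — Series combination: Z_total = R + L = 15.2 + j26.04 Ω = 30.15∠59.7° Ω.
Step 4 — Source phasor: V = 49∠-88.7° V = 1.112 - j48.99 V.
Step 5 — Ohm's law: I = V / Z_total = (1.112 - j48.99) / (15.2 + j26.04) = -1.385 - j0.8509 A.
Step 6 — Convert to polar: |I| = 1.625 A, ∠I = -148.4°.

I = 1.625∠-148.4° A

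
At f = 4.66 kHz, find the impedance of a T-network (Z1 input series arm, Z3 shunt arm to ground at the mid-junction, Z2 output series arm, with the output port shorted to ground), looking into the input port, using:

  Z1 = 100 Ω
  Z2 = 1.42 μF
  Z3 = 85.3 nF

Step 1 — Angular frequency: ω = 2π·f = 2π·4660 = 2.928e+04 rad/s.
Step 2 — Component impedances:
  Z1: Z = R = 100 Ω
  Z2: Z = 1/(jωC) = -j/(ω·C) = 0 - j24.05 Ω
  Z3: Z = 1/(jωC) = -j/(ω·C) = 0 - j400.4 Ω
Step 3 — With the output port shorted to ground, the output series arm Z2 runs from the junction to ground; the shunt arm Z3 also runs from the junction to ground. They appear in parallel: Z3 || Z2 = 0 - j22.69 Ω.
Step 4 — Series with input arm Z1: Z_in = Z1 + (Z3 || Z2) = 100 - j22.69 Ω = 102.5∠-12.8° Ω.

Z = 100 - j22.69 Ω = 102.5∠-12.8° Ω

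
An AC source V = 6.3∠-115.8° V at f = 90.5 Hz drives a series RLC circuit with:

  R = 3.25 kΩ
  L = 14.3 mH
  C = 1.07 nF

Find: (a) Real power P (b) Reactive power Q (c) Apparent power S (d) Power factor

Step 1 — Angular frequency: ω = 2π·f = 2π·90.5 = 568.6 rad/s.
Step 2 — Component impedances:
  R: Z = R = 3250 Ω
  L: Z = jωL = j·568.6·0.0143 = 0 + j8.131 Ω
  C: Z = 1/(jωC) = -j/(ω·C) = 0 - j1.644e+06 Ω
Step 3 — Series combination: Z_total = R + L + C = 3250 - j1.644e+06 Ω = 1.644e+06∠-89.9° Ω.
Step 4 — Source phasor: V = 6.3∠-115.8° V = -2.742 - j5.672 V.
Step 5 — Current: I = V / Z = 3.448e-06 - j1.675e-06 A = 3.833e-06∠-25.9° A.
Step 6 — Complex power: S = V·I* = 4.775e-08 - j2.415e-05 VA.
Step 7 — Real power: P = Re(S) = 4.775e-08 W.
Step 8 — Reactive power: Q = Im(S) = -2.415e-05 VAR.
Step 9 — Apparent power: |S| = 2.415e-05 VA.
Step 10 — Power factor: PF = P/|S| = 0.001977 (leading).

(a) P = 4.775e-08 W  (b) Q = -2.415e-05 VAR  (c) S = 2.415e-05 VA  (d) PF = 0.001977 (leading)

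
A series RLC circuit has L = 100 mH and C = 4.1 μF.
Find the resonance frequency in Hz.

Step 1 — Resonance condition Im(Z)=0 gives ω₀ = 1/√(LC).
Step 2 — ω₀ = 1/√(0.1·4.1e-06) = 1562 rad/s.
Step 3 — f₀ = ω₀/(2π) = 248.6 Hz.

f₀ = 248.6 Hz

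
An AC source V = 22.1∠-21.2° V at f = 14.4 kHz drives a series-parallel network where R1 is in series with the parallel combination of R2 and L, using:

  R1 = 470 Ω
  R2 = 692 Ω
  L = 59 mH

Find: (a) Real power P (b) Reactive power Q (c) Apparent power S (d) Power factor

Step 1 — Angular frequency: ω = 2π·f = 2π·1.44e+04 = 9.048e+04 rad/s.
Step 2 — Component impedances:
  R1: Z = R = 470 Ω
  R2: Z = R = 692 Ω
  L: Z = jωL = j·9.048e+04·0.059 = 0 + j5338 Ω
Step 3 — Parallel branch: R2 || L = 1/(1/R2 + 1/L) = 680.6 + j88.22 Ω.
Step 4 — Series with R1: Z_total = R1 + (R2 || L) = 1151 + j88.22 Ω = 1154∠4.4° Ω.
Step 5 — Source phasor: V = 22.1∠-21.2° V = 20.6 - j7.992 V.
Step 6 — Current: I = V / Z = 0.01727 - j0.008271 A = 0.01915∠-25.6° A.
Step 7 — Complex power: S = V·I* = 0.422 + j0.03236 VA.
Step 8 — Real power: P = Re(S) = 0.422 W.
Step 9 — Reactive power: Q = Im(S) = 0.03236 VAR.
Step 10 — Apparent power: |S| = 0.4233 VA.
Step 11 — Power factor: PF = P/|S| = 0.9971 (lagging).

(a) P = 0.422 W  (b) Q = 0.03236 VAR  (c) S = 0.4233 VA  (d) PF = 0.9971 (lagging)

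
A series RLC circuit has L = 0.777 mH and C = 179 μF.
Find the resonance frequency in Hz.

Step 1 — Resonance condition Im(Z)=0 gives ω₀ = 1/√(LC).
Step 2 — ω₀ = 1/√(0.000777·0.000179) = 2681 rad/s.
Step 3 — f₀ = ω₀/(2π) = 426.8 Hz.

f₀ = 426.8 Hz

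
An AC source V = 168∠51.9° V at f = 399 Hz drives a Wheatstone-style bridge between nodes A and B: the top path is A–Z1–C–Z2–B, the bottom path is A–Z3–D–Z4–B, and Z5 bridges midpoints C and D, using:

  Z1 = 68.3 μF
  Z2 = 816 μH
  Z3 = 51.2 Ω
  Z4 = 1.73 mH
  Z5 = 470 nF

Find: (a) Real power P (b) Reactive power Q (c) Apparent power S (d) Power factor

Step 1 — Angular frequency: ω = 2π·f = 2π·399 = 2507 rad/s.
Step 2 — Component impedances:
  Z1: Z = 1/(jωC) = -j/(ω·C) = 0 - j5.84 Ω
  Z2: Z = jωL = j·2507·0.000816 = 0 + j2.046 Ω
  Z3: Z = R = 51.2 Ω
  Z4: Z = jωL = j·2507·0.00173 = 0 + j4.337 Ω
  Z5: Z = 1/(jωC) = -j/(ω·C) = 0 - j848.7 Ω
Step 3 — Bridge requires nodal analysis (the Z5 bridge couples midpoints C and D, so the two paths cannot be reduced to a simple series/parallel combination). Setting node B to ground and injecting 1 A at node A, the 3-node admittance system at A, C, D solves to V_A = Z_AB = 0.2789 - j3.793 Ω = 3.803∠-85.8° Ω.
Step 4 — Source phasor: V = 168∠51.9° V = 103.7 + j132.2 V.
Step 5 — Current: I = V / Z = -32.67 + j29.73 A = 44.18∠137.7° A.
Step 6 — Complex power: S = V·I* = 544.2 - j7402 VA.
Step 7 — Real power: P = Re(S) = 544.2 W.
Step 8 — Reactive power: Q = Im(S) = -7402 VAR.
Step 9 — Apparent power: |S| = 7422 VA.
Step 10 — Power factor: PF = P/|S| = 0.07333 (leading).

(a) P = 544.2 W  (b) Q = -7402 VAR  (c) S = 7422 VA  (d) PF = 0.07333 (leading)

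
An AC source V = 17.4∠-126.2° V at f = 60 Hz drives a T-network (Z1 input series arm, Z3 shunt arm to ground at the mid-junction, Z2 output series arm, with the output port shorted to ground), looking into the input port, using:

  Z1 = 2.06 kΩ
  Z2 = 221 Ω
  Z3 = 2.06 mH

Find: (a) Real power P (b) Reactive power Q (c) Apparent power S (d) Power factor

Step 1 — Angular frequency: ω = 2π·f = 2π·60 = 377 rad/s.
Step 2 — Component impedances:
  Z1: Z = R = 2060 Ω
  Z2: Z = R = 221 Ω
  Z3: Z = jωL = j·377·0.00206 = 0 + j0.7766 Ω
Step 3 — With the output port shorted to ground, the output series arm Z2 runs from the junction to ground; the shunt arm Z3 also runs from the junction to ground. They appear in parallel: Z3 || Z2 = 0.002729 + j0.7766 Ω.
Step 4 — Series with input arm Z1: Z_in = Z1 + (Z3 || Z2) = 2060 + j0.7766 Ω = 2060∠0.0° Ω.
Step 5 — Source phasor: V = 17.4∠-126.2° V = -10.28 - j14.04 V.
Step 6 — Current: I = V / Z = -0.004991 - j0.006814 A = 0.008447∠-126.2° A.
Step 7 — Complex power: S = V·I* = 0.147 + j5.541e-05 VA.
Step 8 — Real power: P = Re(S) = 0.147 W.
Step 9 — Reactive power: Q = Im(S) = 5.541e-05 VAR.
Step 10 — Apparent power: |S| = 0.147 VA.
Step 11 — Power factor: PF = P/|S| = 1 (lagging).

(a) P = 0.147 W  (b) Q = 5.541e-05 VAR  (c) S = 0.147 VA  (d) PF = 1 (lagging)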